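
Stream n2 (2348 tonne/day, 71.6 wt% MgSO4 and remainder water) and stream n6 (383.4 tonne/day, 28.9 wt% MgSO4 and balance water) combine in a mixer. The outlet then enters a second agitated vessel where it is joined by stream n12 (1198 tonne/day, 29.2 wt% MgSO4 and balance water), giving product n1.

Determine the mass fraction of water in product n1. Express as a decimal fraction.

0.4549

Overall, product flow = 3929.4 tonne/day.
water in = 2348×0.284 + 383.4×0.711 + 1198×0.708 = 1787.6 tonne/day.
water fraction in n1 = 0.4549.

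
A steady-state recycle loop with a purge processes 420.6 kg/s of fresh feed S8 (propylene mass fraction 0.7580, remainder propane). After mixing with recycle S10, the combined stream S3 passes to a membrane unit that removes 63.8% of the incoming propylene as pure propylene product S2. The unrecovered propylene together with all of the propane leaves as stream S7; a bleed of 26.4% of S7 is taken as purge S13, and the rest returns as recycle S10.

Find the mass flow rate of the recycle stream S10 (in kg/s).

399.6 kg/s

propane enters only via S8 and leaves only via the purge: 420.6×0.242 = 0.264×(propane in S7), and the membrane unit passes all propane, so propane in S3 = propane in S7 = 385.55 kg/s.
propylene in S3: m_A = 420.6×0.758 + (1−0.264)·(1−0.638)·m_A, so m_A = 318.81/0.7336 = 434.61 kg/s.
S7 = (1−0.638)×434.61 + 385.55 = 542.88 kg/s.
Recycle S10 = (1−0.264)×542.88 = 399.56 kg/s.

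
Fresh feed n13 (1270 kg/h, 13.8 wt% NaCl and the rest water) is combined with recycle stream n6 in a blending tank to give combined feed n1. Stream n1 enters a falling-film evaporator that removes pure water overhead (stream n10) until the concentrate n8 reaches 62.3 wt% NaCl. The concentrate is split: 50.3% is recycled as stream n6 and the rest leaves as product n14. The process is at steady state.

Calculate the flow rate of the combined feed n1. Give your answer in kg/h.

1555 kg/h

Overall NaCl balance (none leaves overhead): NaCl in fresh feed = NaCl in product, i.e. 1270×0.138 = (1−0.503)·n8·0.623.
n8 = 175.26/(0.623×0.497) = 566.03 kg/h.
Recycle n6 = 0.503×566.03 = 284.71 kg/h.
Combined feed n1 = 1270 + 284.71 = 1554.7 kg/h.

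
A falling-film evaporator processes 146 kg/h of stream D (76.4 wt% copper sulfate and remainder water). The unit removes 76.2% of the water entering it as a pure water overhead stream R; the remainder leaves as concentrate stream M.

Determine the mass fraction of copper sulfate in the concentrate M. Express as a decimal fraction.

copper sulfate is not removed: 146×0.764 = 111.54 kg/h of copper sulfate enters M.
water entering = 146×0.236 = 34.456 kg/h; overhead removed = 0.762×34.456 = 26.255 kg/h.
Concentrate = 146 − 26.255 = 119.74 kg/h.
Mass fraction = 111.54/119.74 = 0.932.

0.932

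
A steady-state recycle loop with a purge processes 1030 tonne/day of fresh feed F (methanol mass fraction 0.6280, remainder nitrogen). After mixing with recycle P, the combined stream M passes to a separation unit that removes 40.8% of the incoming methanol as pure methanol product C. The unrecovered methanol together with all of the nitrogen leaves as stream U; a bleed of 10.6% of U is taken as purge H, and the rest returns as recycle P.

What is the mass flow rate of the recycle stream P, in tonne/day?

3959 tonne/day

nitrogen enters only via F and leaves only via the purge: 1030×0.372 = 0.106×(nitrogen in U), and the separation unit passes all nitrogen, so nitrogen in M = nitrogen in U = 3614.7 tonne/day.
methanol in M: m_A = 1030×0.628 + (1−0.106)·(1−0.408)·m_A, so m_A = 646.84/0.4708 = 1374.1 tonne/day.
U = (1−0.408)×1374.1 + 3614.7 = 4428.2 tonne/day.
Recycle P = (1−0.106)×4428.2 = 3958.8 tonne/day.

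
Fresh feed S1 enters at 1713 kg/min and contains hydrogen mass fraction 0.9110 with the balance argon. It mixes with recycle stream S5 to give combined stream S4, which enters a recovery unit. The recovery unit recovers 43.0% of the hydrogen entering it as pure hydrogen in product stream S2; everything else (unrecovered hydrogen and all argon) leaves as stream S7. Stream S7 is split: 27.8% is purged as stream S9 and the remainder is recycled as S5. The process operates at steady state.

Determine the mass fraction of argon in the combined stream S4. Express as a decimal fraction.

0.1714

argon enters only via S1 and leaves only via the purge: 1713×0.089 = 0.278×(argon in S7), and the recovery unit passes all argon, so argon in S4 = argon in S7 = 548.41 kg/min.
hydrogen in S4: m_A = 1713×0.911 + (1−0.278)·(1−0.430)·m_A, so m_A = 1560.5/0.5885 = 2651.9 kg/min.
S4 = 2651.9 + 548.41 = 3200.3 kg/min.
argon fraction in S4 = 548.41/3200.3 = 0.1714.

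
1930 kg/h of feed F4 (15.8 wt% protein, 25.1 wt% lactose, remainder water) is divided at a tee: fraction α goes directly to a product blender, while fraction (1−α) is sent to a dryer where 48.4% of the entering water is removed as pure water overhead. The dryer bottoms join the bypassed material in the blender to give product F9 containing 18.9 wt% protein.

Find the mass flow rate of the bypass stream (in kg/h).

All 1930×0.158 = 304.94 kg/h of protein reaches F9, so F9 = 304.94/0.189 = 1613.4 kg/h and vapour = 316.56 kg/h.
The evaporator receives (1−α)·1930 of feed at 0.591 water and removes 0.484 of that water:
0.484×0.591×(1−α)×1930 = 316.56
(1−α) = 316.56/552.06 = 0.5734;  α = 0.4266.
Bypass flow = 0.4266×1930 = 823.31 kg/h.

823.3 kg/h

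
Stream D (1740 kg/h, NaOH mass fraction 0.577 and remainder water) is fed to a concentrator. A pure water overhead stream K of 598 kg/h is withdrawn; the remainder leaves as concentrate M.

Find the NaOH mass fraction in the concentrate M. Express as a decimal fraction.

0.879

NaOH is not removed: 1740×0.577 = 1004 kg/h of NaOH enters M.
Concentrate = 1740 − 598 = 1142 kg/h.
Mass fraction = 1004/1142 = 0.879.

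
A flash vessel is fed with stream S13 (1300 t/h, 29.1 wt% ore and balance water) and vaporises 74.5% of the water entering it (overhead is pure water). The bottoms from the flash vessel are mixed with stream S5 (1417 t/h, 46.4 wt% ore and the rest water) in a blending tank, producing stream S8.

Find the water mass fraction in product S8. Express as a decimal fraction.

0.4898

Vapour removed = 0.745×0.709×1300 = 686.67 t/h; concentrate = 613.33 t/h.
water reaching the mixer = 235.03 (from concentrate) + 1417×0.536 = 994.55 t/h.
Product flow = 613.33 + 1417 = 2030.3 t/h; water fraction = 0.4898.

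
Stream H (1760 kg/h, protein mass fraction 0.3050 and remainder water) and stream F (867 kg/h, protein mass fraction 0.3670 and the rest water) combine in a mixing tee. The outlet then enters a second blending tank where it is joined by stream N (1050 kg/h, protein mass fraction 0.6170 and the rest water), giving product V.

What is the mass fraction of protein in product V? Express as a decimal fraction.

Overall, product flow = 3677 kg/h.
protein in = 1760×0.305 + 867×0.367 + 1050×0.617 = 1502.8 kg/h.
protein fraction in V = 0.4087.

0.4087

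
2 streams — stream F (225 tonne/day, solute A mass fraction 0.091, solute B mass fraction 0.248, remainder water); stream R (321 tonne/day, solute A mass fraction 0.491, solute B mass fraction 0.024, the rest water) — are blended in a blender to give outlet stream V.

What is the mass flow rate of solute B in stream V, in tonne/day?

63.5 tonne/day

solute B out = solute B in = 225×0.248 + 321×0.024 = 63.504 tonne/day.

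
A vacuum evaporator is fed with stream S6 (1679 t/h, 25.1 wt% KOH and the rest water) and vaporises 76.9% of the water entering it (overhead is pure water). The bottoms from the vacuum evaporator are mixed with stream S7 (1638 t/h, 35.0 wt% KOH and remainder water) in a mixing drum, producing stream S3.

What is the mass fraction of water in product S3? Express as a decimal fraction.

0.577

Vapour removed = 0.769×0.749×1679 = 967.07 t/h; concentrate = 711.93 t/h.
water reaching the mixer = 290.5 (from concentrate) + 1638×0.650 = 1355.2 t/h.
Product flow = 711.93 + 1638 = 2349.9 t/h; water fraction = 0.577.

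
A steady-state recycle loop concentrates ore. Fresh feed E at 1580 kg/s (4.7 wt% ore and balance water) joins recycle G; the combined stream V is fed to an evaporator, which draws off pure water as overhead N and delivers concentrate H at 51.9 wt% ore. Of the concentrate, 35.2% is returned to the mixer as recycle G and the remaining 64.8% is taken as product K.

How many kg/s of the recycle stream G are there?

Overall ore balance (none leaves overhead): ore in fresh feed = ore in product, i.e. 1580×0.047 = (1−0.352)·H·0.519.
H = 74.26/(0.519×0.648) = 220.81 kg/s.
Recycle G = 0.352×220.81 = 77.724 kg/s.

77.72 kg/s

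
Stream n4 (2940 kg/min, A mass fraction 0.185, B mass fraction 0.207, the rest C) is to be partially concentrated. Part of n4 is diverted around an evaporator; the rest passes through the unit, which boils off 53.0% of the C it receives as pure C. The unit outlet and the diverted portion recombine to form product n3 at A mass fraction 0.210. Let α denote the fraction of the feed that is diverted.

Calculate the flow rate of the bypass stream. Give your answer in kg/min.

1854 kg/min

All 2940×0.185 = 543.9 kg/min of A reaches n3, so n3 = 543.9/0.210 = 2590 kg/min and vapour = 350 kg/min.
The evaporator receives (1−α)·2940 of feed at 0.608 C and removes 0.530 of that C:
0.530×0.608×(1−α)×2940 = 350
(1−α) = 350/947.39 = 0.3694;  α = 0.6306.
Bypass flow = 0.6306×2940 = 1853.9 kg/min.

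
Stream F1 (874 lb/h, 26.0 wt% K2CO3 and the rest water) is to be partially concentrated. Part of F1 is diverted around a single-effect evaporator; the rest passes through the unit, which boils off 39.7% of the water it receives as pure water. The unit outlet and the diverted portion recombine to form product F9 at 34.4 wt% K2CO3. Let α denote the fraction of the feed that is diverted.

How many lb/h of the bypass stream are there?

147.5 lb/h

All 874×0.260 = 227.24 lb/h of K2CO3 reaches F9, so F9 = 227.24/0.344 = 660.58 lb/h and vapour = 213.42 lb/h.
The evaporator receives (1−α)·874 of feed at 0.740 water and removes 0.397 of that water:
0.397×0.740×(1−α)×874 = 213.42
(1−α) = 213.42/256.76 = 0.8312;  α = 0.1688.
Bypass flow = 0.1688×874 = 147.54 lb/h.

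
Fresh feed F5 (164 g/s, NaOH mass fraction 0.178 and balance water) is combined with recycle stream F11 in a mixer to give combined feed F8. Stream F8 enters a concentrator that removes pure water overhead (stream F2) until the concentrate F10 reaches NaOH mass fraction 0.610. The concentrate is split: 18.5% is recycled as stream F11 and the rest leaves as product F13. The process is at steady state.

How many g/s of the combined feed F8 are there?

Overall NaOH balance (none leaves overhead): NaOH in fresh feed = NaOH in product, i.e. 164×0.178 = (1−0.185)·F10·0.610.
F10 = 29.192/(0.610×0.815) = 58.719 g/s.
Recycle F11 = 0.185×58.719 = 10.863 g/s.
Combined feed F8 = 164 + 10.863 = 174.86 g/s.

174.9 g/s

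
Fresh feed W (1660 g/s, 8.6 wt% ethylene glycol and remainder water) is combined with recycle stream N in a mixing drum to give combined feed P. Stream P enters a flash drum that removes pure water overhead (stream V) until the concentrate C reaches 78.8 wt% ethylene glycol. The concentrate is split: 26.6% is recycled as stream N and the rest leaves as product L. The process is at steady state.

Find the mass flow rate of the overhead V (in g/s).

Overall ethylene glycol balance (none leaves overhead): ethylene glycol in fresh feed = ethylene glycol in product, i.e. 1660×0.086 = (1−0.266)·C·0.788.
C = 142.76/(0.788×0.734) = 246.82 g/s.
Recycle N = 0.266×246.82 = 65.655 g/s.
Combined feed P = 1660 + 65.655 = 1725.7 g/s.
Overhead V = P − C = 1725.7 − 246.82 = 1478.8 g/s.

1479 g/s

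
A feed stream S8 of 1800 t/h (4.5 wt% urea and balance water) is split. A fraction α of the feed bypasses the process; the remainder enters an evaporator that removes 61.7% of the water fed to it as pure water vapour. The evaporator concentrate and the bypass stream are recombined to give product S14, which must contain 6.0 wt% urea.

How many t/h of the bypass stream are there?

1036 t/h

All 1800×0.045 = 81 t/h of urea reaches S14, so S14 = 81/0.060 = 1350 t/h and vapour = 450 t/h.
The evaporator receives (1−α)·1800 of feed at 0.955 water and removes 0.617 of that water:
0.617×0.955×(1−α)×1800 = 450
(1−α) = 450/1060.6 = 0.4243;  α = 0.5757.
Bypass flow = 0.5757×1800 = 1036.3 t/h.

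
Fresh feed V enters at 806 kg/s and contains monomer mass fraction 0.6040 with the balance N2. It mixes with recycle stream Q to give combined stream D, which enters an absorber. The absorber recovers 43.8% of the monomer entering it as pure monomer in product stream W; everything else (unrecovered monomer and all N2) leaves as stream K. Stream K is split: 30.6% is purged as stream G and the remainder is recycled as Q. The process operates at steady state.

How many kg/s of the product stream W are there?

monomer in D: m_A = 806×0.604 + (1−0.306)·(1−0.438)·m_A, so m_A = 486.82/0.6100 = 798.11 kg/s.
Product W = 0.438×798.11 = 349.57 kg/s.

349.6 kg/s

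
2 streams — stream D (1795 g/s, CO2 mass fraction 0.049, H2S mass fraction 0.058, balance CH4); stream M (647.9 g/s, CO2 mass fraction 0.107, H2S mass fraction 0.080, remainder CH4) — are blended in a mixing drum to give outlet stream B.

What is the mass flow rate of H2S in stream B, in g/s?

H2S out = H2S in = 1795×0.058 + 647.9×0.080 = 155.94 g/s.

155.9 g/s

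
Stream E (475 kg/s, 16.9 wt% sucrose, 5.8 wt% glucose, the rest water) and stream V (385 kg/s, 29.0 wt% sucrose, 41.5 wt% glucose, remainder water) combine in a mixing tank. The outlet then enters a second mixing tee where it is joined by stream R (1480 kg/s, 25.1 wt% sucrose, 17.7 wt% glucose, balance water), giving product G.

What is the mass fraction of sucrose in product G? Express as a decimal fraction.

0.241

Overall, product flow = 2340 kg/s.
sucrose in = 475×0.169 + 385×0.290 + 1480×0.251 = 563.4 kg/s.
sucrose fraction in G = 0.241.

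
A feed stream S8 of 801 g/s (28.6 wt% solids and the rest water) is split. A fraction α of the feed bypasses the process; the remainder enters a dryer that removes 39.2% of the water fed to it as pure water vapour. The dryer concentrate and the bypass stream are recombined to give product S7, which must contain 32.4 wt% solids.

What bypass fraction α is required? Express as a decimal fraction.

All 801×0.286 = 229.09 g/s of solids reaches S7, so S7 = 229.09/0.324 = 707.06 g/s and vapour = 93.944 g/s.
The evaporator receives (1−α)·801 of feed at 0.714 water and removes 0.392 of that water:
0.392×0.714×(1−α)×801 = 93.944
(1−α) = 93.944/224.19 = 0.4190;  α = 0.5810.

0.581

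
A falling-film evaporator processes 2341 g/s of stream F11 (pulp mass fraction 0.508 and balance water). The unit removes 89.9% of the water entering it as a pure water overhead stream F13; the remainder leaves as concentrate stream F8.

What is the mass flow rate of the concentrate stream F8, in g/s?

1306 g/s

water entering = 2341×0.492 = 1151.8 g/s; overhead removed = 0.899×1151.8 = 1035.4 g/s.
Concentrate = 2341 − 1035.4 = 1305.6 g/s.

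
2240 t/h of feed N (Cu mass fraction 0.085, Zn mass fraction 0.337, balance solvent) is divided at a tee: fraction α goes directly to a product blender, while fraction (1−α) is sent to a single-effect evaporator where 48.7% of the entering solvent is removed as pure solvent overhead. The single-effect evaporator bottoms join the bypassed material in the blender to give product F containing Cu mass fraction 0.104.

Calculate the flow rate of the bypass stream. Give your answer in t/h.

All 2240×0.085 = 190.4 t/h of Cu reaches F, so F = 190.4/0.104 = 1830.8 t/h and vapour = 409.23 t/h.
The evaporator receives (1−α)·2240 of feed at 0.578 solvent and removes 0.487 of that solvent:
0.487×0.578×(1−α)×2240 = 409.23
(1−α) = 409.23/630.53 = 0.6490;  α = 0.3510.
Bypass flow = 0.3510×2240 = 786.18 t/h.

786.2 t/h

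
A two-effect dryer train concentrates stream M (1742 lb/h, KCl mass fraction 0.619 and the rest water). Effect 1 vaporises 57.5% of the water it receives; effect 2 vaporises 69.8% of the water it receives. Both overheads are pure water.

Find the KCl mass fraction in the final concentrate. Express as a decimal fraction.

0.927

water in feed = 1742×0.381 = 663.7 lb/h.
After stage 1: water left = (1−0.575)×663.7 = 282.07; stream total = 1360.4 lb/h.
After stage 2: water left = (1−0.698)×282.07 = 85.186; final concentrate = 1163.5 lb/h.
KCl fraction = 1078.3/1163.5 = 0.927.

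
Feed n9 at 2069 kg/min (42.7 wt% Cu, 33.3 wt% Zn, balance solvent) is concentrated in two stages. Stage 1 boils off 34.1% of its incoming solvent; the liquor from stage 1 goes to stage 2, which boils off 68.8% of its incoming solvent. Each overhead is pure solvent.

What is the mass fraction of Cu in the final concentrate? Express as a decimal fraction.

0.5276

solvent in feed = 2069×0.240 = 496.56 kg/min.
After stage 1: solvent left = (1−0.341)×496.56 = 327.23; stream total = 1899.7 kg/min.
After stage 2: solvent left = (1−0.688)×327.23 = 102.1; final concentrate = 1674.5 kg/min.
Cu fraction = 883.46/1674.5 = 0.5276.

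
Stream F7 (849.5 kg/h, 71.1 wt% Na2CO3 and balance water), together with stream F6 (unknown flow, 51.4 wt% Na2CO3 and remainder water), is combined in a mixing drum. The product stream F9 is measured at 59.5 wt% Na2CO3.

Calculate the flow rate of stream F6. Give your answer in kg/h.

1217 kg/h

Let F6 be the unknown flow. Total out = 849.5 + F6.
Na2CO3 balance: 603.99 + 0.514·F6 = 0.595·(849.5 + F6)
(0.514 − 0.595)·F6 = 0.595×849.5 − 603.99 = -98.542
F6 = -98.542 / -0.081 = 1216.6 kg/h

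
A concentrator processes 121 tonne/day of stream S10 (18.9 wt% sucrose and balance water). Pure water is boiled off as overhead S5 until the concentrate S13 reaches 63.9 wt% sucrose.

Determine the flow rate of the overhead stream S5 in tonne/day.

sucrose is conserved: 121×0.189 = 22.869 tonne/day all reports to the concentrate.
Concentrate = 22.869/(target fraction) = 35.789 tonne/day.
Overhead = 121 − 35.789 = 85.211 tonne/day.

85.21 tonne/day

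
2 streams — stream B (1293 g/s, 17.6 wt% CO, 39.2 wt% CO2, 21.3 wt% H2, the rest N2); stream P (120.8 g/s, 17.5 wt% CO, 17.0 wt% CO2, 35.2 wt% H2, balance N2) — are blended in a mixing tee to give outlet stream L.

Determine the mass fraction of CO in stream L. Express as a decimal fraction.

0.176

Total flow out = 1293 + 120.8 = 1413.8 g/s.
CO in = 1293×0.176 + 120.8×0.175 = 248.71 g/s.
CO mass fraction in L = 248.71/1413.8 = 0.176.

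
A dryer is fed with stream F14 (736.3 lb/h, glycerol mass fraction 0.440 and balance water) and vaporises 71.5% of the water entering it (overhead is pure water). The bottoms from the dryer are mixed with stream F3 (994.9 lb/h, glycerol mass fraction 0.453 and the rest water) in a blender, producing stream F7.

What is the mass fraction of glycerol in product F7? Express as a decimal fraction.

0.539

Vapour removed = 0.715×0.560×736.3 = 294.81 lb/h; concentrate = 441.49 lb/h.
glycerol reaching the mixer = 323.97 (from concentrate) + 994.9×0.453 = 774.66 lb/h.
Product flow = 441.49 + 994.9 = 1436.4 lb/h; glycerol fraction = 0.539.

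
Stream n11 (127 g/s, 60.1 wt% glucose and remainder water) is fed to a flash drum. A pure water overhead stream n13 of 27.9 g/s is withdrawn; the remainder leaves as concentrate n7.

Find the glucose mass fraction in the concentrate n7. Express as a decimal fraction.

0.770

glucose is not removed: 127×0.601 = 76.327 g/s of glucose enters n7.
Concentrate = 127 − 27.9 = 99.1 g/s.
Mass fraction = 76.327/99.1 = 0.770.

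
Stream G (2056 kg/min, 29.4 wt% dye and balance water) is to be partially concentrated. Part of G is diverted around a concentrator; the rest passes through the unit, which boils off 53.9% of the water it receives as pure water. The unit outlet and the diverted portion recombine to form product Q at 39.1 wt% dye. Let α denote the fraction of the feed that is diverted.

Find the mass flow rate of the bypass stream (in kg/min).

All 2056×0.294 = 604.46 kg/min of dye reaches Q, so Q = 604.46/0.391 = 1545.9 kg/min and vapour = 510.06 kg/min.
The evaporator receives (1−α)·2056 of feed at 0.706 water and removes 0.539 of that water:
0.539×0.706×(1−α)×2056 = 510.06
(1−α) = 510.06/782.38 = 0.6519;  α = 0.3481.
Bypass flow = 0.3481×2056 = 715.63 kg/min.

715.6 kg/min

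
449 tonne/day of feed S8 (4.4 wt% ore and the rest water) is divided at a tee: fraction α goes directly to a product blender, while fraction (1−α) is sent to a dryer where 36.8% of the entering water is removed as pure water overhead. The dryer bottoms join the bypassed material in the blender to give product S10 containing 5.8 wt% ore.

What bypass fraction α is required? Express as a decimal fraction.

All 449×0.044 = 19.756 tonne/day of ore reaches S10, so S10 = 19.756/0.058 = 340.62 tonne/day and vapour = 108.38 tonne/day.
The evaporator receives (1−α)·449 of feed at 0.956 water and removes 0.368 of that water:
0.368×0.956×(1−α)×449 = 108.38
(1−α) = 108.38/157.96 = 0.6861;  α = 0.3139.

0.314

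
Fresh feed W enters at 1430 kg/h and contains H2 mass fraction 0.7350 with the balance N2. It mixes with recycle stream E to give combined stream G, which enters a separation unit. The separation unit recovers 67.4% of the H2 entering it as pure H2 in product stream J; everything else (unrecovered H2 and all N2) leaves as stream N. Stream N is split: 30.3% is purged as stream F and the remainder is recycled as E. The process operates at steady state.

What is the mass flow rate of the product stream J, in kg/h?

916.7 kg/h

H2 in G: m_A = 1430×0.735 + (1−0.303)·(1−0.674)·m_A, so m_A = 1051/0.7728 = 1360.1 kg/h.
Product J = 0.674×1360.1 = 916.7 kg/h.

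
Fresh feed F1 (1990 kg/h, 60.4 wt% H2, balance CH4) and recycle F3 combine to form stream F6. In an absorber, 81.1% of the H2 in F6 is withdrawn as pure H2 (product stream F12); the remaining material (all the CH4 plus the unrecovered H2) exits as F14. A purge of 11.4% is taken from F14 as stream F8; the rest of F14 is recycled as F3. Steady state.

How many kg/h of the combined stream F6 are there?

8356 kg/h

CH4 enters only via F1 and leaves only via the purge: 1990×0.396 = 0.114×(CH4 in F14), and the absorber passes all CH4, so CH4 in F6 = CH4 in F14 = 6912.6 kg/h.
H2 in F6: m_A = 1990×0.604 + (1−0.114)·(1−0.811)·m_A, so m_A = 1202/0.8325 = 1443.7 kg/h.
F6 = 1443.7 + 6912.6 = 8356.3 kg/h.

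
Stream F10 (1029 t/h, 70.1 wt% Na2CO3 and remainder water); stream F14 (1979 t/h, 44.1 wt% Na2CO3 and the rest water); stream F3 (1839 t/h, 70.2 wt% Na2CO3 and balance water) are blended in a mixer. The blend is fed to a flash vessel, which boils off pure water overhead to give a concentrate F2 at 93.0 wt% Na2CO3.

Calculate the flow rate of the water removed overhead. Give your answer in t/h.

Na2CO3 entering = 1029×0.701 + 1979×0.441 + 1839×0.702 = 2885 t/h.
All Na2CO3 reports to F2, so F2 = 2885/0.930 = 3102.2 t/h.
Total feed = 4847 t/h; overhead = 4847 − 3102.2 = 1744.8 t/h.

1745 t/h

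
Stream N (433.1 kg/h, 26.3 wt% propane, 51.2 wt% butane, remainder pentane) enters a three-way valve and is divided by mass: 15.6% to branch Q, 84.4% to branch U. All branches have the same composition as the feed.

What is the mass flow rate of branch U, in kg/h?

Branch U flow = 0.844×433.1 = 365.54 kg/h.

365.5 kg/h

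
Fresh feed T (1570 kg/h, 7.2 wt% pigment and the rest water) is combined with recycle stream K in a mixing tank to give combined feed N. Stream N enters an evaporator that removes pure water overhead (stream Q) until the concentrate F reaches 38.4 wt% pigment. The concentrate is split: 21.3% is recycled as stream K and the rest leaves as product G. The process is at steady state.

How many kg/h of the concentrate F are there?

Overall pigment balance (none leaves overhead): pigment in fresh feed = pigment in product, i.e. 1570×0.072 = (1−0.213)·F·0.384.
F = 113.04/(0.384×0.787) = 374.05 kg/h.

374 kg/h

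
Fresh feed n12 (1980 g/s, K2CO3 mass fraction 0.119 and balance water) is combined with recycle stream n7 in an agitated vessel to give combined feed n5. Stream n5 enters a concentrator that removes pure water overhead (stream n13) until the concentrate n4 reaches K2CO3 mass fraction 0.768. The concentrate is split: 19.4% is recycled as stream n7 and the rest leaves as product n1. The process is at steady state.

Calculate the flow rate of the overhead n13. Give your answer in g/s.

Overall K2CO3 balance (none leaves overhead): K2CO3 in fresh feed = K2CO3 in product, i.e. 1980×0.119 = (1−0.194)·n4·0.768.
n4 = 235.62/(0.768×0.806) = 380.64 g/s.
Recycle n7 = 0.194×380.64 = 73.844 g/s.
Combined feed n5 = 1980 + 73.844 = 2053.8 g/s.
Overhead n13 = n5 − n4 = 2053.8 − 380.64 = 1673.2 g/s.

1673 g/s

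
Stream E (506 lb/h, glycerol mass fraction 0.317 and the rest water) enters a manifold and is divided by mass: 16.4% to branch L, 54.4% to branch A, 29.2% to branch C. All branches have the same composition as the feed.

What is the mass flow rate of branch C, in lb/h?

Branch C flow = 0.292×506 = 147.75 lb/h.

147.8 lb/h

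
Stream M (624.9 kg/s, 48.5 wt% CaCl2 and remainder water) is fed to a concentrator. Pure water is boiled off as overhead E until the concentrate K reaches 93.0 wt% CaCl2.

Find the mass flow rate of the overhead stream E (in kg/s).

299 kg/s

CaCl2 is conserved: 624.9×0.485 = 303.08 kg/s all reports to the concentrate.
Concentrate = 303.08/(target fraction) = 325.89 kg/s.
Overhead = 624.9 − 325.89 = 299.01 kg/s.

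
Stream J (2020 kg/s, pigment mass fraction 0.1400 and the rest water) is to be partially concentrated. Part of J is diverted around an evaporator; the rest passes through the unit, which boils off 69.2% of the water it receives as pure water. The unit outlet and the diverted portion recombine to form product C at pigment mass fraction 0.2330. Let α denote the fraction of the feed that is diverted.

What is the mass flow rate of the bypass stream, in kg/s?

All 2020×0.140 = 282.8 kg/s of pigment reaches C, so C = 282.8/0.233 = 1213.7 kg/s and vapour = 806.27 kg/s.
The evaporator receives (1−α)·2020 of feed at 0.860 water and removes 0.692 of that water:
0.692×0.860×(1−α)×2020 = 806.27
(1−α) = 806.27/1202.1 = 0.6707;  α = 0.3293.
Bypass flow = 0.3293×2020 = 665.2 kg/s.

665.2 kg/s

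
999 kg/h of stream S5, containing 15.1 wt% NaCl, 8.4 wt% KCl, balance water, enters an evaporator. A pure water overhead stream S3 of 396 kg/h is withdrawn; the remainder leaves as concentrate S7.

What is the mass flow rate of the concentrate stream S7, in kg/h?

Concentrate = 999 − 396 = 603 kg/h.

603 kg/h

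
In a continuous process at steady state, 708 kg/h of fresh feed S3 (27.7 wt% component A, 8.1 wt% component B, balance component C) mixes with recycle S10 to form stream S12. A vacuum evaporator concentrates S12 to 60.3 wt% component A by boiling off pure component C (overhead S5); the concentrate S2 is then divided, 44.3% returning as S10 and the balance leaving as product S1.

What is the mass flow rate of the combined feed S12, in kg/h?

Overall component A balance (none leaves overhead): component A in fresh feed = component A in product, i.e. 708×0.277 = (1−0.443)·S2·0.603.
S2 = 196.12/(0.603×0.557) = 583.9 kg/h.
Recycle S10 = 0.443×583.9 = 258.67 kg/h.
Combined feed S12 = 708 + 258.67 = 966.67 kg/h.

966.7 kg/h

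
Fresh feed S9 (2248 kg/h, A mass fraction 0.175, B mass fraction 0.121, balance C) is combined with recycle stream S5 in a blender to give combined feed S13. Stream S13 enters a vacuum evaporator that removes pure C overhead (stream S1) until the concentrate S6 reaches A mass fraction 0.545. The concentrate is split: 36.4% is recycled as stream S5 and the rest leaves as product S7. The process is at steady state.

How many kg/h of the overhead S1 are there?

1526 kg/h

Overall A balance (none leaves overhead): A in fresh feed = A in product, i.e. 2248×0.175 = (1−0.364)·S6·0.545.
S6 = 393.4/(0.545×0.636) = 1135 kg/h.
Recycle S5 = 0.364×1135 = 413.13 kg/h.
Combined feed S13 = 2248 + 413.13 = 2661.1 kg/h.
Overhead S1 = S13 − S6 = 2661.1 − 1135 = 1526.2 kg/h.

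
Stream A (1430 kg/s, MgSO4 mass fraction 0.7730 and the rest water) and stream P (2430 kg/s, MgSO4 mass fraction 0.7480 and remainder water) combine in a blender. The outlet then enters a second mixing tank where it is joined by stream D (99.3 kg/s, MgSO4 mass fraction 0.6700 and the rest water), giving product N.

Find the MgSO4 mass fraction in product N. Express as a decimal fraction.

Overall, product flow = 3959.3 kg/s.
MgSO4 in = 1430×0.773 + 2430×0.748 + 99.3×0.670 = 2989.6 kg/s.
MgSO4 fraction in N = 0.7551.

0.7551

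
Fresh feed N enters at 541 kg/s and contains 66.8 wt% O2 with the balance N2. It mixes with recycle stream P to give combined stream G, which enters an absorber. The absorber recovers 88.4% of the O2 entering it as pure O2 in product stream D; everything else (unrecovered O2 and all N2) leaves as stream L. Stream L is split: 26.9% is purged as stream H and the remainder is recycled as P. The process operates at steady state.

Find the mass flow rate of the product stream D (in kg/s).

349.1 kg/s

O2 in G: m_A = 541×0.668 + (1−0.269)·(1−0.884)·m_A, so m_A = 361.39/0.9152 = 394.87 kg/s.
Product D = 0.884×394.87 = 349.07 kg/s.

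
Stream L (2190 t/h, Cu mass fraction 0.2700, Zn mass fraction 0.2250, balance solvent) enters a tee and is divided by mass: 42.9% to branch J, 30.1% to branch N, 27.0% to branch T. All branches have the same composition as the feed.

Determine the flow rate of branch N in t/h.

659.2 t/h

Branch N flow = 0.301×2190 = 659.19 t/h.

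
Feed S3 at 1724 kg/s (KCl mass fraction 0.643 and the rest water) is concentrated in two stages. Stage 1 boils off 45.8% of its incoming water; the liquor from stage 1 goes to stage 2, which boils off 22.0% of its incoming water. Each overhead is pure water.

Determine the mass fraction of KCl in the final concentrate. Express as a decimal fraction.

water in feed = 1724×0.357 = 615.47 kg/s.
After stage 1: water left = (1−0.458)×615.47 = 333.58; stream total = 1442.1 kg/s.
After stage 2: water left = (1−0.220)×333.58 = 260.2; final concentrate = 1368.7 kg/s.
KCl fraction = 1108.5/1368.7 = 0.810.

0.810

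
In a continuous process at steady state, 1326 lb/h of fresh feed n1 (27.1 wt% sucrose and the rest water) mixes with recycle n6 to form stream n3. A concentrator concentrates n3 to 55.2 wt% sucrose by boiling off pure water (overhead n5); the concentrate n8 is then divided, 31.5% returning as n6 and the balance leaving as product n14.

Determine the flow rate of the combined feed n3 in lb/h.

1625 lb/h

Overall sucrose balance (none leaves overhead): sucrose in fresh feed = sucrose in product, i.e. 1326×0.271 = (1−0.315)·n8·0.552.
n8 = 359.35/(0.552×0.685) = 950.35 lb/h.
Recycle n6 = 0.315×950.35 = 299.36 lb/h.
Combined feed n3 = 1326 + 299.36 = 1625.4 lb/h.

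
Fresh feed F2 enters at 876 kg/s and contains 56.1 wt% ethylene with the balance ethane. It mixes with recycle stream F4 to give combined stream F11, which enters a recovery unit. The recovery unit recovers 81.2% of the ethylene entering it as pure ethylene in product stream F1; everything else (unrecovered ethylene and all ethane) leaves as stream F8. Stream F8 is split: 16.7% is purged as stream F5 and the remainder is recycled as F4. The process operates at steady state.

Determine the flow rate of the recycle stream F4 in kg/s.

2009 kg/s

ethane enters only via F2 and leaves only via the purge: 876×0.439 = 0.167×(ethane in F8), and the recovery unit passes all ethane, so ethane in F11 = ethane in F8 = 2302.8 kg/s.
ethylene in F11: m_A = 876×0.561 + (1−0.167)·(1−0.812)·m_A, so m_A = 491.44/0.8434 = 582.69 kg/s.
F8 = (1−0.812)×582.69 + 2302.8 = 2412.3 kg/s.
Recycle F4 = (1−0.167)×2412.3 = 2009.5 kg/s.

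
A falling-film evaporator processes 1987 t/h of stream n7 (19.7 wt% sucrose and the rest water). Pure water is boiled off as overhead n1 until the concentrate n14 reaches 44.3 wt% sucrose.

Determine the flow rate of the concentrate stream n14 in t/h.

sucrose is conserved: 1987×0.197 = 391.44 t/h all reports to the concentrate.
Concentrate = 391.44/(target fraction) = 883.61 t/h.

883.6 t/h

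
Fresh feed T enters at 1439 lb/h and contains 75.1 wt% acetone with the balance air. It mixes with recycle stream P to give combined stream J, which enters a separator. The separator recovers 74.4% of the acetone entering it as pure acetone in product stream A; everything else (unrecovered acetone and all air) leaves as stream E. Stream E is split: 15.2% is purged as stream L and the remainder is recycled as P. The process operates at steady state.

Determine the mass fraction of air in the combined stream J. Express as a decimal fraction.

air enters only via T and leaves only via the purge: 1439×0.249 = 0.152×(air in E), and the separator passes all air, so air in J = air in E = 2357.3 lb/h.
acetone in J: m_A = 1439×0.751 + (1−0.152)·(1−0.744)·m_A, so m_A = 1080.7/0.7829 = 1380.3 lb/h.
J = 1380.3 + 2357.3 = 3737.7 lb/h.
air fraction in J = 2357.3/3737.7 = 0.631.

0.631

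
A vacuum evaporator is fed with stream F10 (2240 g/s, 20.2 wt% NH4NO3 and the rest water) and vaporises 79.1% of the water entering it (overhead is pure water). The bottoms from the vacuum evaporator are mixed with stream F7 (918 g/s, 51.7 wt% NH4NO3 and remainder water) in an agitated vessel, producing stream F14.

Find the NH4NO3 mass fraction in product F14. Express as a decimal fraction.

Vapour removed = 0.791×0.798×2240 = 1413.9 g/s; concentrate = 826.07 g/s.
NH4NO3 reaching the mixer = 452.48 (from concentrate) + 918×0.517 = 927.09 g/s.
Product flow = 826.07 + 918 = 1744.1 g/s; NH4NO3 fraction = 0.532.

0.532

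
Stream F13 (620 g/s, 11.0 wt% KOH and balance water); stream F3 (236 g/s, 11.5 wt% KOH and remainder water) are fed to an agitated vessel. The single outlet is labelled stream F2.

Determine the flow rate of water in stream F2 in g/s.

water out = water in = 620×0.890 + 236×0.885 = 760.66 g/s.

760.7 g/s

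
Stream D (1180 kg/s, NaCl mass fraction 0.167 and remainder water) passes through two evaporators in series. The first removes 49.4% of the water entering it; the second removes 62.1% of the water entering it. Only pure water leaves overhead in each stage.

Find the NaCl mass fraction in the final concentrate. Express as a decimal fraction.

0.511

water in feed = 1180×0.833 = 982.94 kg/s.
After stage 1: water left = (1−0.494)×982.94 = 497.37; stream total = 694.43 kg/s.
After stage 2: water left = (1−0.621)×497.37 = 188.5; final concentrate = 385.56 kg/s.
NaCl fraction = 197.06/385.56 = 0.511.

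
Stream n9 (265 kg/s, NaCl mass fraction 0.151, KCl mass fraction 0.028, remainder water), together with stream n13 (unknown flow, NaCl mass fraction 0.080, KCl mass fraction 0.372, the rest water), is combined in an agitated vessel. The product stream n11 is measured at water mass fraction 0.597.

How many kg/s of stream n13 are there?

Let n13 be the unknown flow. Total out = 265 + n13.
water balance: 217.56 + 0.548·n13 = 0.597·(265 + n13)
(0.548 − 0.597)·n13 = 0.597×265 − 217.56 = -59.36
n13 = -59.36 / -0.049 = 1211.4 kg/s

1211 kg/s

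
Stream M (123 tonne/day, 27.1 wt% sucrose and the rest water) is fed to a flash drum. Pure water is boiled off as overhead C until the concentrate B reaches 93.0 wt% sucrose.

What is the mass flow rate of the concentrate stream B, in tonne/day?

35.84 tonne/day

sucrose is conserved: 123×0.271 = 33.333 tonne/day all reports to the concentrate.
Concentrate = 33.333/(target fraction) = 35.842 tonne/day.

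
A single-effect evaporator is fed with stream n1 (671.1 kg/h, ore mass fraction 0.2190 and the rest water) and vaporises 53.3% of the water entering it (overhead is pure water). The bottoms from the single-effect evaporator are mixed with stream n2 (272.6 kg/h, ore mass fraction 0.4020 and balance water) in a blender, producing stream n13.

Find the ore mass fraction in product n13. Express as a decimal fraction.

0.3862

Vapour removed = 0.533×0.781×671.1 = 279.36 kg/h; concentrate = 391.74 kg/h.
ore reaching the mixer = 146.97 (from concentrate) + 272.6×0.402 = 256.56 kg/h.
Product flow = 391.74 + 272.6 = 664.34 kg/h; ore fraction = 0.3862.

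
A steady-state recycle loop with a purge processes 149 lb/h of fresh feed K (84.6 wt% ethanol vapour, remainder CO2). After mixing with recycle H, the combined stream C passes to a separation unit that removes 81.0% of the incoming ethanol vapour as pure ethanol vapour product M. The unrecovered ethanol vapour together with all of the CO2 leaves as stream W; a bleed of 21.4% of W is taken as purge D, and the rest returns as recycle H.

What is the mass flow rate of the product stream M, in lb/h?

ethanol vapour in C: m_A = 149×0.846 + (1−0.214)·(1−0.810)·m_A, so m_A = 126.05/0.8507 = 148.18 lb/h.
Product M = 0.810×148.18 = 120.03 lb/h.

120 lb/h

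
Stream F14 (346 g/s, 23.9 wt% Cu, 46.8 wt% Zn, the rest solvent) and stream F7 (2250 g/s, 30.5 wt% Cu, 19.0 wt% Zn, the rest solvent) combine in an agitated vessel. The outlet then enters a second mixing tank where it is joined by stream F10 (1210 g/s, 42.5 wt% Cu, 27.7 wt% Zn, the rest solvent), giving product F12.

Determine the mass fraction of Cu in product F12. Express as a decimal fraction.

0.337

Overall, product flow = 3806 g/s.
Cu in = 346×0.239 + 2250×0.305 + 1210×0.425 = 1283.2 g/s.
Cu fraction in F12 = 0.337.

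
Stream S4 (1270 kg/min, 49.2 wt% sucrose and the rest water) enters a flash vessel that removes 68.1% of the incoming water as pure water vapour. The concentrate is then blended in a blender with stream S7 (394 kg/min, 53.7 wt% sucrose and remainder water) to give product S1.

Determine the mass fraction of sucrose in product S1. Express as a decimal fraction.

0.683

Vapour removed = 0.681×0.508×1270 = 439.35 kg/min; concentrate = 830.65 kg/min.
sucrose reaching the mixer = 624.84 (from concentrate) + 394×0.537 = 836.42 kg/min.
Product flow = 830.65 + 394 = 1224.6 kg/min; sucrose fraction = 0.683.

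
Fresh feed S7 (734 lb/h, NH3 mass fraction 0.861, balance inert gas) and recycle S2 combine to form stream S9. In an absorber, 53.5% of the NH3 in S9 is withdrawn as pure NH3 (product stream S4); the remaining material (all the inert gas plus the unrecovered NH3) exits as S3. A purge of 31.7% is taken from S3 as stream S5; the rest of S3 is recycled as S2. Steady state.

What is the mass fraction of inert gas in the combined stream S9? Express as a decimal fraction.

inert gas enters only via S7 and leaves only via the purge: 734×0.139 = 0.317×(inert gas in S3), and the absorber passes all inert gas, so inert gas in S9 = inert gas in S3 = 321.85 lb/h.
NH3 in S9: m_A = 734×0.861 + (1−0.317)·(1−0.535)·m_A, so m_A = 631.97/0.6824 = 926.1 lb/h.
S9 = 926.1 + 321.85 = 1247.9 lb/h.
inert gas fraction in S9 = 321.85/1247.9 = 0.258.

0.258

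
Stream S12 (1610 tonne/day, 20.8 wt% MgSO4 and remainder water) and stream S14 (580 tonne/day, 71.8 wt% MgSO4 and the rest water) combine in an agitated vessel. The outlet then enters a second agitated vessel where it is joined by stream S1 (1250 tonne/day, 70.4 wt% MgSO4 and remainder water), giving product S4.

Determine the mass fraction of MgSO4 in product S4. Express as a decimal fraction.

Overall, product flow = 3440 tonne/day.
MgSO4 in = 1610×0.208 + 580×0.718 + 1250×0.704 = 1631.3 tonne/day.
MgSO4 fraction in S4 = 0.4742.

0.4742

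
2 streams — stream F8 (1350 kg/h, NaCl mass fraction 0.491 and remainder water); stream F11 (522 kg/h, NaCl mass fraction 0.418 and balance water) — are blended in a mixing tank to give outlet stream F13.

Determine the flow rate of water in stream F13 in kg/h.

water out = water in = 1350×0.509 + 522×0.582 = 990.95 kg/h.

991 kg/h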